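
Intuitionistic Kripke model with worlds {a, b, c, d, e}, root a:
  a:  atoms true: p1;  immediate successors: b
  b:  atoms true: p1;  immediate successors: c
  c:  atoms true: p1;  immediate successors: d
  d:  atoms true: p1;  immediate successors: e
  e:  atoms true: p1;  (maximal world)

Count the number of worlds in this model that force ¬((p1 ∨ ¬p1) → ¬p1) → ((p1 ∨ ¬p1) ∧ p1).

5

a: forces it.
b: forces it.
c: forces it.
d: forces it.
e: forces it.
Worlds forcing the formula: {a, b, c, d, e}.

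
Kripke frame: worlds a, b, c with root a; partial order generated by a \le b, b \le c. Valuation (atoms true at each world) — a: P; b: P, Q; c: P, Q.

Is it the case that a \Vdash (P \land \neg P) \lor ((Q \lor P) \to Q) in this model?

No

a \nVdash (P \land \neg P) \lor ((Q \lor P) \to Q): neither disjunct is forced at a.
a \nVdash P \land \neg P since a fails \neg P.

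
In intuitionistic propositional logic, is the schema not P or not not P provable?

No

This is the weak law of excluded middle, which is not intuitionistically valid.
A Kripke countermodel: worlds 0, 1, 2; order generated by 0 <= 1, 0 <= 2; atoms true at each world — 0:{}; 1:{P}; 2:{}.
0 does not force not P or not not P: neither disjunct is forced at 0.
0 does not force not P since 1 is accessible from 0 and 1 forces P.
So the root 0 does not force the formula.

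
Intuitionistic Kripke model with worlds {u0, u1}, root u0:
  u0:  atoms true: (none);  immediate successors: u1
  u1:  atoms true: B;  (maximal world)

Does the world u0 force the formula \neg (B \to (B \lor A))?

No

u0 \nVdash \neg (B \to (B \lor A)) since u0 is accessible from u0 and u0 \Vdash B \to (B \lor A).
u0 \Vdash B \to (B \lor A): every world accessible from u0 that forces B (namely u1) also forces B \lor A.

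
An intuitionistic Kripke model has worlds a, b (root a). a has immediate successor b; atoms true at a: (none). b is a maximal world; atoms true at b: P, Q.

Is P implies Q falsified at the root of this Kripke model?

a forces P implies Q: every world accessible from a that forces P (namely b) also forces Q.
So the root a forces P implies Q; the model is not a countermodel.

No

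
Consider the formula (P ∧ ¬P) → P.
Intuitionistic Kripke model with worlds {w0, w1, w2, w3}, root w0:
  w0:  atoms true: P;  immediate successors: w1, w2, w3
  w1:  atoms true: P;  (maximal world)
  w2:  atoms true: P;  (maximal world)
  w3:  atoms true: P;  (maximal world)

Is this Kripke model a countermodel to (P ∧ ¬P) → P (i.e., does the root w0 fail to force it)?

w0 ⊩ (P ∧ ¬P) → P vacuously: no world accessible from w0 forces the antecedent P ∧ ¬P.
So the root w0 forces (P ∧ ¬P) → P; the model is not a countermodel.

No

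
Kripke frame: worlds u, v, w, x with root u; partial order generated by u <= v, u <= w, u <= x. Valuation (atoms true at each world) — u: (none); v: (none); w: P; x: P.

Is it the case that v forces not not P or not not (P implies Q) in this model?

v forces not not P or not not (P implies Q) via the disjunct not not (P implies Q).

Yes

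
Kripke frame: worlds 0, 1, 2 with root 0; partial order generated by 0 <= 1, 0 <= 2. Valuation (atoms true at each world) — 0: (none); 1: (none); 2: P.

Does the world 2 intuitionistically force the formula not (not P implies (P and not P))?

No

2 does not force not (not P implies (P and not P)) since 2 is accessible from 2 and 2 forces not P implies (P and not P).
2 forces not P implies (P and not P) vacuously: no world accessible from 2 forces the antecedent not P.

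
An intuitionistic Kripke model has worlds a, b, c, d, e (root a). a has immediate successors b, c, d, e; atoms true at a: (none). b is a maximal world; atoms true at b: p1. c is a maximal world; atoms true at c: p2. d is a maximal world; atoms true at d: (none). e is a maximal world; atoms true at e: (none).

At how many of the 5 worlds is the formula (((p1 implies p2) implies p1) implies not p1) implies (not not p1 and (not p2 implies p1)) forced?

1

a: does not force it — a does not force (((p1 implies p2) implies p1) implies not p1) implies (not not p1 and (not p2 implies p1)): at the accessible world c, c forces ((p1 implies p2) implies p1) implies not p1 but c does not force not not p1 and (not p2 implies p1).
b: forces it.
c: does not force it — c does not force (((p1 implies p2) implies p1) implies not p1) implies (not not p1 and (not p2 implies p1)): already at c itself, c forces ((p1 implies p2) implies p1) implies not p1 but c does not force not not p1 and (not p2 implies p1).
d: does not force it — d does not force (((p1 implies p2) implies p1) implies not p1) implies (not not p1 and (not p2 implies p1)): already at d itself, d forces ((p1 implies p2) implies p1) implies not p1 but d does not force not not p1 and (not p2 implies p1).
e: does not force it.
Worlds forcing the formula: {b}.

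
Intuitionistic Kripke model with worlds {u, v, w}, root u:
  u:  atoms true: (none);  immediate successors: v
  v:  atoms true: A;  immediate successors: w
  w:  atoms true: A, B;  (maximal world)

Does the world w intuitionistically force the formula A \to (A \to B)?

w \Vdash A \to (A \to B): every world accessible from w that forces A (namely w) also forces A \to B.

Yes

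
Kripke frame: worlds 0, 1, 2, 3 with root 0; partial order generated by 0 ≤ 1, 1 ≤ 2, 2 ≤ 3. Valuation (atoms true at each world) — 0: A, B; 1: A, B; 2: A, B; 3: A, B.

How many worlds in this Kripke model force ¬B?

0

0: does not force it — 0 ⊮ ¬B since 0 is accessible from 0 and 0 ⊩ B.
1: does not force it.
2: does not force it.
3: does not force it.
Worlds forcing the formula: { }.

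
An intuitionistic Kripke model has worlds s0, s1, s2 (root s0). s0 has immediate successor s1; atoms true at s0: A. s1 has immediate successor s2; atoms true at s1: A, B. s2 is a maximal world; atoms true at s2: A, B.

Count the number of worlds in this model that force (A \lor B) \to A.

s0: forces it.
s1: forces it.
s2: forces it.
Worlds forcing the formula: {s0, s1, s2}.

3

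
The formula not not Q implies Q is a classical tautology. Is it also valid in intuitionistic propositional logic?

No

This is double-negation elimination, which is not intuitionistically valid.
A Kripke countermodel: worlds 0, 1; order generated by 0 <= 1; atoms true at each world — 0:{}; 1:{Q}.
0 does not force not not Q implies Q: already at 0 itself, 0 forces not not Q but 0 does not force Q.
0 lacks atom Q, so 0 does not force Q.
So the root 0 does not force the formula.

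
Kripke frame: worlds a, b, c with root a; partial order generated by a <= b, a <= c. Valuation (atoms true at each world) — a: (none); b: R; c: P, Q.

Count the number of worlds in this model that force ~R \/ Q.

1

a: does not force it — a ||-/- ~R \/ Q: neither disjunct is forced at a.
b: does not force it — b ||-/- ~R \/ Q: neither disjunct is forced at b.
c: forces it.
Worlds forcing the formula: {c}.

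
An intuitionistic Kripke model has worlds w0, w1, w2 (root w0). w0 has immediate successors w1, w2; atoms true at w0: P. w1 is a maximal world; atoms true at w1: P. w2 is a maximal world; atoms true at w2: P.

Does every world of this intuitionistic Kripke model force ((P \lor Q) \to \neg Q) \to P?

w0 \Vdash ((P \lor Q) \to \neg Q) \to P: every world accessible from w0 that forces (P \lor Q) \to \neg Q (namely w0, w1, w2) also forces P.
Since the root w0 forces ((P \lor Q) \to \neg Q) \to P and forcing is persistent (monotone upward), every world forces it.

Yes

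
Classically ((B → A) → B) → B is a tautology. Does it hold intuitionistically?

No

This is Peirce's law, which is not intuitionistically valid.
A Kripke countermodel: worlds u0, u1; order generated by u0 ≤ u1; atoms true at each world — u0:{}; u1:{B}.
u0 ⊮ ((B → A) → B) → B: already at u0 itself, u0 ⊩ (B → A) → B but u0 ⊮ B.
u0 lacks atom B, so u0 ⊮ B.
So the root u0 does not force the formula.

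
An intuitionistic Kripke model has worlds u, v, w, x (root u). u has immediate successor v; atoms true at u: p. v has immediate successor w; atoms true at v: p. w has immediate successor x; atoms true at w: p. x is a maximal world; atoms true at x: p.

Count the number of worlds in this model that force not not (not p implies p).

4

u: forces it.
v: forces it.
w: forces it.
x: forces it.
Worlds forcing the formula: {u, v, w, x}.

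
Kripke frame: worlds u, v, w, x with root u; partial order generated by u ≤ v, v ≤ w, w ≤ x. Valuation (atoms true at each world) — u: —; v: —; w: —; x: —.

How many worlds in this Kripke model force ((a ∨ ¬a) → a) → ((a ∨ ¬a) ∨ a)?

4

u: forces it.
v: forces it.
w: forces it.
x: forces it.
Worlds forcing the formula: {u, v, w, x}.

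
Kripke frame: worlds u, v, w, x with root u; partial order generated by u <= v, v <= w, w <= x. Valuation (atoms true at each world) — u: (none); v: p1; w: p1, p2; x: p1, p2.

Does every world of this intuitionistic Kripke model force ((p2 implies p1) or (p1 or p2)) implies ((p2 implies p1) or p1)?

Yes

u forces ((p2 implies p1) or (p1 or p2)) implies ((p2 implies p1) or p1): every world accessible from u that forces (p2 implies p1) or (p1 or p2) (namely u, v, w, x) also forces (p2 implies p1) or p1.
Since the root u forces ((p2 implies p1) or (p1 or p2)) implies ((p2 implies p1) or p1) and forcing is persistent (monotone upward), every world forces it.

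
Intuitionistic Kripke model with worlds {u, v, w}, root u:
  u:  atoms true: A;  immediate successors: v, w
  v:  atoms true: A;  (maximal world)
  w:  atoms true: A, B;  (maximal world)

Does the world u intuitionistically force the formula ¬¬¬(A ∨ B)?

No

u ⊮ ¬¬¬(A ∨ B) since u is accessible from u and u ⊩ ¬¬(A ∨ B).
u ⊩ ¬¬(A ∨ B): no world accessible from u forces ¬(A ∨ B).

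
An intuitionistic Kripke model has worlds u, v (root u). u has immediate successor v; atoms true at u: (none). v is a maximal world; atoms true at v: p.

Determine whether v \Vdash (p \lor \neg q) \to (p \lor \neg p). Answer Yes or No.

v \Vdash (p \lor \neg q) \to (p \lor \neg p): every world accessible from v that forces p \lor \neg q (namely v) also forces p \lor \neg p.

Yes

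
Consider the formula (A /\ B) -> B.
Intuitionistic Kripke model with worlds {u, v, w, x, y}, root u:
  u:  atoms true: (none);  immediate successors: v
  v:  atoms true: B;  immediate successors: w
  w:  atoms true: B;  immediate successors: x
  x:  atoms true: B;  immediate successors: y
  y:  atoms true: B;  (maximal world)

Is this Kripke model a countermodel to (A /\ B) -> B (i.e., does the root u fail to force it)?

u ||- (A /\ B) -> B vacuously: no world accessible from u forces the antecedent A /\ B.
So the root u forces (A /\ B) -> B; the model is not a countermodel.

No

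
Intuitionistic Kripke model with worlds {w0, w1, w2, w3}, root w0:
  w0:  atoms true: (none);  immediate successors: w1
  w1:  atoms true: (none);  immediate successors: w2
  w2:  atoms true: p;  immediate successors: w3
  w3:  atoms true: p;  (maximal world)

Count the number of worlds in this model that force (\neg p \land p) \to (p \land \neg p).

4

w0: forces it.
w1: forces it.
w2: forces it.
w3: forces it.
Worlds forcing the formula: {w0, w1, w2, w3}.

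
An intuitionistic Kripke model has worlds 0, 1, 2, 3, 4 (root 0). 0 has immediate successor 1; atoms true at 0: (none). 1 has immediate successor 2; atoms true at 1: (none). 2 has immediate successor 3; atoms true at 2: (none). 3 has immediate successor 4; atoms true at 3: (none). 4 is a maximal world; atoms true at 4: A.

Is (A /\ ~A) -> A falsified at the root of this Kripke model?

No

0 ||- (A /\ ~A) -> A vacuously: no world accessible from 0 forces the antecedent A /\ ~A.
So the root 0 forces (A /\ ~A) -> A; the model is not a countermodel.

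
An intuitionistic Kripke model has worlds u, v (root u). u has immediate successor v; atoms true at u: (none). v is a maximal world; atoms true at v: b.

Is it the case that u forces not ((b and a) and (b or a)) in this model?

u forces not ((b and a) and (b or a)): no world accessible from u forces (b and a) and (b or a).

Yes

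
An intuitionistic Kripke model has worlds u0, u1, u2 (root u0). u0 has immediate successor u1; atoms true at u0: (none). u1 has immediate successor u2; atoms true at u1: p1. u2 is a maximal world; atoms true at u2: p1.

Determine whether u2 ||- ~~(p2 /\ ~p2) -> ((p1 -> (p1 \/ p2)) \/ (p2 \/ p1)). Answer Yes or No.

u2 ||- ~~(p2 /\ ~p2) -> ((p1 -> (p1 \/ p2)) \/ (p2 \/ p1)) vacuously: no world accessible from u2 forces the antecedent ~~(p2 /\ ~p2).

Yes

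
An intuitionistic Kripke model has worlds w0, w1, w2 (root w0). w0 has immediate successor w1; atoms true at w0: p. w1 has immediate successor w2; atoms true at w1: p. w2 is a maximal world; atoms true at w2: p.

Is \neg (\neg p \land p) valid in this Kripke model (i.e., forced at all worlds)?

w0 \Vdash \neg (\neg p \land p): no world accessible from w0 forces \neg p \land p.
Since the root w0 forces \neg (\neg p \land p) and forcing is persistent (monotone upward), every world forces it.

Yes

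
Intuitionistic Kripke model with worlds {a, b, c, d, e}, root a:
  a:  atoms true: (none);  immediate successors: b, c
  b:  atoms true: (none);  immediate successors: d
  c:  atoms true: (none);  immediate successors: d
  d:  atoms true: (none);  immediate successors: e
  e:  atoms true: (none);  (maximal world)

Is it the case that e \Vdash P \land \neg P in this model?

No

e \nVdash P \land \neg P since e fails P.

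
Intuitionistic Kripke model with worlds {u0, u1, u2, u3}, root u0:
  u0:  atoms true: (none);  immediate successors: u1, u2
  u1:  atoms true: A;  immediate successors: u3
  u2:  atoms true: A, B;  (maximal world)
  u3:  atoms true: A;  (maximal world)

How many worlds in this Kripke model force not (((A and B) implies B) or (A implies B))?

0

u0: does not force it — u0 does not force not (((A and B) implies B) or (A implies B)) since u0 is accessible from u0 and u0 forces ((A and B) implies B) or (A implies B).
u1: does not force it — u1 does not force not (((A and B) implies B) or (A implies B)) since u1 is accessible from u1 and u1 forces ((A and B) implies B) or (A implies B).
u2: does not force it.
u3: does not force it.
Worlds forcing the formula: { }.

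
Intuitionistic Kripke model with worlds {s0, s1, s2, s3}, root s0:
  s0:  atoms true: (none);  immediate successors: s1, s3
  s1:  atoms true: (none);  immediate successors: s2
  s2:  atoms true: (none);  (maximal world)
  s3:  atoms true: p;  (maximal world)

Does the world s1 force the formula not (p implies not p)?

s1 does not force not (p implies not p) since s1 is accessible from s1 and s1 forces p implies not p.
s1 forces p implies not p vacuously: no world accessible from s1 forces the antecedent p.

No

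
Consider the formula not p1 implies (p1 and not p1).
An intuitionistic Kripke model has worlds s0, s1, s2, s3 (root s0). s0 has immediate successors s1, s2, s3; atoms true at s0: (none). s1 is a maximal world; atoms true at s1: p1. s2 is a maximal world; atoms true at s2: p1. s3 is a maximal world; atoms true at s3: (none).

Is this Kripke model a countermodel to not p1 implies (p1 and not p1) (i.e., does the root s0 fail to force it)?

s0 does not force not p1 implies (p1 and not p1): at the accessible world s3, s3 forces not p1 but s3 does not force p1 and not p1.
s3 does not force p1 and not p1 since s3 fails p1.
So the root s0 does not force not p1 implies (p1 and not p1); the model is a countermodel.

Yes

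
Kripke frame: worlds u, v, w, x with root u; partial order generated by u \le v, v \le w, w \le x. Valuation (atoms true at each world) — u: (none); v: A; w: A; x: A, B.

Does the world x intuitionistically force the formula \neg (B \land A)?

x \nVdash \neg (B \land A) since x is accessible from x and x \Vdash B \land A.
x \Vdash B \land A since x forces both conjuncts.

No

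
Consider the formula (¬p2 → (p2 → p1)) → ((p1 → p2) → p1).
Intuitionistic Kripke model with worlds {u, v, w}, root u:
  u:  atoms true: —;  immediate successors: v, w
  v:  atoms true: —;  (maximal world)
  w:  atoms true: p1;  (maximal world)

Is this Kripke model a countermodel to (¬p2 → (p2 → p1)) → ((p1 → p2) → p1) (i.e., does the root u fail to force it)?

Yes

u ⊮ (¬p2 → (p2 → p1)) → ((p1 → p2) → p1): already at u itself, u ⊩ ¬p2 → (p2 → p1) but u ⊮ (p1 → p2) → p1.
u ⊮ (p1 → p2) → p1: at the accessible world v, v ⊩ p1 → p2 but v ⊮ p1.
v lacks atom p1, so v ⊮ p1.
So the root u does not force (¬p2 → (p2 → p1)) → ((p1 → p2) → p1); the model is a countermodel.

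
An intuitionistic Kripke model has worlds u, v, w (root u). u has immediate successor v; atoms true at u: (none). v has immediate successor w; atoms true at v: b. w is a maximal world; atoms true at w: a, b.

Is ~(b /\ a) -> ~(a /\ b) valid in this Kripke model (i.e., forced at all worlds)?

Yes

u ||- ~(b /\ a) -> ~(a /\ b) vacuously: no world accessible from u forces the antecedent ~(b /\ a).
Since the root u forces ~(b /\ a) -> ~(a /\ b) and forcing is persistent (monotone upward), every world forces it.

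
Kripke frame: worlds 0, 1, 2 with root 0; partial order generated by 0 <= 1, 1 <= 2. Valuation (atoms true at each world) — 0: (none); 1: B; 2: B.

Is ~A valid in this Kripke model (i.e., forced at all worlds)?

Yes

0 ||- ~A: no world accessible from 0 forces A.
Since the root 0 forces ~A and forcing is persistent (monotone upward), every world forces it.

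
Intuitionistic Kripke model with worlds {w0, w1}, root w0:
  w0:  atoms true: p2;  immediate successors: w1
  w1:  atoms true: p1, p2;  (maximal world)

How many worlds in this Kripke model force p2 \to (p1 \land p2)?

1

w0: does not force it — w0 \nVdash p2 \to (p1 \land p2): already at w0 itself, w0 \Vdash p2 but w0 \nVdash p1 \land p2.
w1: forces it.
Worlds forcing the formula: {w1}.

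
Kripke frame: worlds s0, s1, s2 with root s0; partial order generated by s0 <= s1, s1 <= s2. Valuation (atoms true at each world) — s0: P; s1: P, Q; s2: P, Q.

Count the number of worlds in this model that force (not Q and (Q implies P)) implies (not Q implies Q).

3

s0: forces it.
s1: forces it.
s2: forces it.
Worlds forcing the formula: {s0, s1, s2}.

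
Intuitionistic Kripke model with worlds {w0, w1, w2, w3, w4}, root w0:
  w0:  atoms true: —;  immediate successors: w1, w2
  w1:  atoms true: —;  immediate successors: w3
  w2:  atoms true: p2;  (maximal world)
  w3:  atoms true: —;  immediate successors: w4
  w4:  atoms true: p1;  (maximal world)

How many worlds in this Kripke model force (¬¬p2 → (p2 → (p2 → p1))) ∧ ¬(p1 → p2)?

w0: does not force it — w0 ⊮ (¬¬p2 → (p2 → (p2 → p1))) ∧ ¬(p1 → p2) since w0 fails ¬¬p2 → (p2 → (p2 → p1)).
w1: forces it.
w2: does not force it.
w3: forces it.
w4: forces it.
Worlds forcing the formula: {w1, w3, w4}.

3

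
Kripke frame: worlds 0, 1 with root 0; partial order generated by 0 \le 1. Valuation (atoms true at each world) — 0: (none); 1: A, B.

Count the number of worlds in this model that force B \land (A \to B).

0: does not force it — 0 \nVdash B \land (A \to B) since 0 fails B.
1: forces it.
Worlds forcing the formula: {1}.

1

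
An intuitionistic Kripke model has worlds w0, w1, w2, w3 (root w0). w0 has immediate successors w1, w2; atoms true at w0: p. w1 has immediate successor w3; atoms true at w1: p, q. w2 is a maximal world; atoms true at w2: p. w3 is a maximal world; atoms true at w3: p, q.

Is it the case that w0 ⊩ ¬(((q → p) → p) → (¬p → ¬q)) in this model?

No

w0 ⊮ ¬(((q → p) → p) → (¬p → ¬q)) since w0 is accessible from w0 and w0 ⊩ ((q → p) → p) → (¬p → ¬q).
w0 ⊩ ((q → p) → p) → (¬p → ¬q): every world accessible from w0 that forces (q → p) → p (namely w0, w1, w2, w3) also forces ¬p → ¬q.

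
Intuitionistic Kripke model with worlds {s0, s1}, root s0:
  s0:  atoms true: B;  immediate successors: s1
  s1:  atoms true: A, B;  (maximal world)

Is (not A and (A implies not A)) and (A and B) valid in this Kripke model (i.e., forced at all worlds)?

No

Not every world: s0 does not force (not A and (A implies not A)) and (A and B).
s0 does not force (not A and (A implies not A)) and (A and B) since s0 fails not A and (A implies not A).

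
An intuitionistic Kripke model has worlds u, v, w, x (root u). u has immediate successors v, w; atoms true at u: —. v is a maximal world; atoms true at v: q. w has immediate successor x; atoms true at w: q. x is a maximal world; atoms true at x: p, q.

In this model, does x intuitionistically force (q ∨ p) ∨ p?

x ⊩ (q ∨ p) ∨ p via the disjunct q ∨ p.

Yes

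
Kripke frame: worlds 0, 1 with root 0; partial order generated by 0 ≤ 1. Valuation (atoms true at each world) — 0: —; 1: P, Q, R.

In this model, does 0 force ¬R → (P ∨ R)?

0 ⊩ ¬R → (P ∨ R) vacuously: no world accessible from 0 forces the antecedent ¬R.

Yes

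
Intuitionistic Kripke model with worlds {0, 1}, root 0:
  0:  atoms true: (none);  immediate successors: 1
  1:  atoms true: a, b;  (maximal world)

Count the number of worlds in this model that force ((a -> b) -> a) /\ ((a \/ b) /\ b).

0: does not force it — 0 ||-/- ((a -> b) -> a) /\ ((a \/ b) /\ b) since 0 fails (a -> b) -> a.
1: forces it.
Worlds forcing the formula: {1}.

1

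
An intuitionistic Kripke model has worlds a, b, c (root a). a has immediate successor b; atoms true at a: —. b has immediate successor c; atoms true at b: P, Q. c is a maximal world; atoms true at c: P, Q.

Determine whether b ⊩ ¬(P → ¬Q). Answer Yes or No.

Yes

b ⊩ ¬(P → ¬Q): no world accessible from b forces P → ¬Q.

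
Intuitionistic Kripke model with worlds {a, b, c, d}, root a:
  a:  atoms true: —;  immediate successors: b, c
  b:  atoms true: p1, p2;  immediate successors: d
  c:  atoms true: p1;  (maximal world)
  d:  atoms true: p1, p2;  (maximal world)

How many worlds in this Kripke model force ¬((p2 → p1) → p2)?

a: does not force it — a ⊮ ¬((p2 → p1) → p2) since b is accessible from a and b ⊩ (p2 → p1) → p2.
b: does not force it — b ⊮ ¬((p2 → p1) → p2) since b is accessible from b and b ⊩ (p2 → p1) → p2.
c: forces it.
d: does not force it.
Worlds forcing the formula: {c}.

1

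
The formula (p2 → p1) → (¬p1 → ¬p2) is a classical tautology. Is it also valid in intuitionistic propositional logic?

Yes

This is the forward direction of contraposition, which is intuitionistically derivable.
Assume p2 → p1 and ¬p1. If p2 held then p1 would follow, contradicting ¬p1; so ¬p2.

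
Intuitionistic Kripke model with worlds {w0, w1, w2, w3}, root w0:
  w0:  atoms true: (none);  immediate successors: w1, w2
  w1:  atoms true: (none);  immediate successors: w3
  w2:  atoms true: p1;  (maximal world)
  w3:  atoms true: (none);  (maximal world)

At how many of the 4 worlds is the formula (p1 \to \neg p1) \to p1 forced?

w0: does not force it — w0 \nVdash (p1 \to \neg p1) \to p1: at the accessible world w1, w1 \Vdash p1 \to \neg p1 but w1 \nVdash p1.
w1: does not force it.
w2: forces it.
w3: does not force it.
Worlds forcing the formula: {w2}.

1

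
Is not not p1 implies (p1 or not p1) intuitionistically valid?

This is a variant of double-negation elimination (deriving excluded middle from double negation), which is not intuitionistically valid.
A Kripke countermodel: worlds u0, u1; order generated by u0 <= u1; atoms true at each world — u0:{}; u1:{p1}.
u0 does not force not not p1 implies (p1 or not p1): already at u0 itself, u0 forces not not p1 but u0 does not force p1 or not p1.
u0 does not force p1 or not p1: neither disjunct is forced at u0.
u0 lacks atom p1, so u0 does not force p1.
So the root u0 does not force the formula.

No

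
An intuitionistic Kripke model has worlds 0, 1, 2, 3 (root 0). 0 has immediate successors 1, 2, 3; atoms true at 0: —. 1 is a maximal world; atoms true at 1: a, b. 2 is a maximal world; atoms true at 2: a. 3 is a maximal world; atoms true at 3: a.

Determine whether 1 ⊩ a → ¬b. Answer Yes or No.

No

1 ⊮ a → ¬b: already at 1 itself, 1 ⊩ a but 1 ⊮ ¬b.
1 ⊮ ¬b since 1 is accessible from 1 and 1 ⊩ b.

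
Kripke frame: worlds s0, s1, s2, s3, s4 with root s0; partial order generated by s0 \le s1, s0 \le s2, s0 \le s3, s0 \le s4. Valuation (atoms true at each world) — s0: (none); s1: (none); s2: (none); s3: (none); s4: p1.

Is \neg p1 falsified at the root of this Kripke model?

s0 \nVdash \neg p1 since s4 is accessible from s0 and s4 \Vdash p1.
So the root s0 does not force \neg p1; the model is a countermodel.

Yes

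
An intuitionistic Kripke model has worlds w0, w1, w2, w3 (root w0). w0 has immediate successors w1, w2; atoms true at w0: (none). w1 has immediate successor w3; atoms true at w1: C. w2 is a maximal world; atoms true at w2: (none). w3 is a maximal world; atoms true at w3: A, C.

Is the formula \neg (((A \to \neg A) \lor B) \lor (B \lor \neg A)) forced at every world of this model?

Not every world: w0 \nVdash \neg (((A \to \neg A) \lor B) \lor (B \lor \neg A)).
w0 \nVdash \neg (((A \to \neg A) \lor B) \lor (B \lor \neg A)) since w2 is accessible from w0 and w2 \Vdash ((A \to \neg A) \lor B) \lor (B \lor \neg A).
w2 \Vdash ((A \to \neg A) \lor B) \lor (B \lor \neg A) via the disjunct (A \to \neg A) \lor B.

No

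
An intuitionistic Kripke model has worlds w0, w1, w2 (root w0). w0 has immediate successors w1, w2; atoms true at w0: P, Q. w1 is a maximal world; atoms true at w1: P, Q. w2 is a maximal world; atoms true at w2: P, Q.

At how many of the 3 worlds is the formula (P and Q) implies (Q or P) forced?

3

w0: forces it.
w1: forces it.
w2: forces it.
Worlds forcing the formula: {w0, w1, w2}.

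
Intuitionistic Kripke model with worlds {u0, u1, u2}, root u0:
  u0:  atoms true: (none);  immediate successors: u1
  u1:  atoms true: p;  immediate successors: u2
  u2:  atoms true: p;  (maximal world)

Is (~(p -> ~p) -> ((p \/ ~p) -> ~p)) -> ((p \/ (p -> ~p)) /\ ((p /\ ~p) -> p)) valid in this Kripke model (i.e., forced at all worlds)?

Yes

u0 ||- (~(p -> ~p) -> ((p \/ ~p) -> ~p)) -> ((p \/ (p -> ~p)) /\ ((p /\ ~p) -> p)) vacuously: no world accessible from u0 forces the antecedent ~(p -> ~p) -> ((p \/ ~p) -> ~p).
Since the root u0 forces (~(p -> ~p) -> ((p \/ ~p) -> ~p)) -> ((p \/ (p -> ~p)) /\ ((p /\ ~p) -> p)) and forcing is persistent (monotone upward), every world forces it.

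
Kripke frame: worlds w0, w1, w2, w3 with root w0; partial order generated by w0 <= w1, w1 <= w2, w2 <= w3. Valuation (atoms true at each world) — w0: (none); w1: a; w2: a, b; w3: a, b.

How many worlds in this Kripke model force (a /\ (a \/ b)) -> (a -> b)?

w0: does not force it — w0 ||-/- (a /\ (a \/ b)) -> (a -> b): at the accessible world w1, w1 ||- a /\ (a \/ b) but w1 ||-/- a -> b.
w1: does not force it.
w2: forces it.
w3: forces it.
Worlds forcing the formula: {w2, w3}.

2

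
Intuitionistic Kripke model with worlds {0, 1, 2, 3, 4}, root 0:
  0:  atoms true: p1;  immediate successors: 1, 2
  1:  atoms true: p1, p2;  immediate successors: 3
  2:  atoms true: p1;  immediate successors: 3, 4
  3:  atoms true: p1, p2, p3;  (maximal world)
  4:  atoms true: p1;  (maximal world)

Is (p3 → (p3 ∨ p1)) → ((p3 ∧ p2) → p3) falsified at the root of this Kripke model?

0 ⊩ (p3 → (p3 ∨ p1)) → ((p3 ∧ p2) → p3): every world accessible from 0 that forces p3 → (p3 ∨ p1) (namely 0, 1, 2, 3, 4) also forces (p3 ∧ p2) → p3.
So the root 0 forces (p3 → (p3 ∨ p1)) → ((p3 ∧ p2) → p3); the model is not a countermodel.

No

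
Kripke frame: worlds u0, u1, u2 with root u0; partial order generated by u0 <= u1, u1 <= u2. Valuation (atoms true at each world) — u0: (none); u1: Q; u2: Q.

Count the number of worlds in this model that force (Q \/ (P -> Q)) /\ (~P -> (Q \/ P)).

2

u0: does not force it — u0 ||-/- (Q \/ (P -> Q)) /\ (~P -> (Q \/ P)) since u0 fails ~P -> (Q \/ P).
u1: forces it.
u2: forces it.
Worlds forcing the formula: {u1, u2}.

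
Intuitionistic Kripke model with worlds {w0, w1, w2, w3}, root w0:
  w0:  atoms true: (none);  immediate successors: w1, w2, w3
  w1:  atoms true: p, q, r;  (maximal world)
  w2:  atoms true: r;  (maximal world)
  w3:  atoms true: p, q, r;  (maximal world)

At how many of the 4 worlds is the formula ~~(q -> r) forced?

w0: forces it.
w1: forces it.
w2: forces it.
w3: forces it.
Worlds forcing the formula: {w0, w1, w2, w3}.

4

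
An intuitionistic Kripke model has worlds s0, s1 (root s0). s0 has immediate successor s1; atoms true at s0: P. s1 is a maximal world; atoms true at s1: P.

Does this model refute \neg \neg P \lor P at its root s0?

No

s0 \Vdash \neg \neg P \lor P via the disjunct \neg \neg P.
So the root s0 forces \neg \neg P \lor P; the model is not a countermodel.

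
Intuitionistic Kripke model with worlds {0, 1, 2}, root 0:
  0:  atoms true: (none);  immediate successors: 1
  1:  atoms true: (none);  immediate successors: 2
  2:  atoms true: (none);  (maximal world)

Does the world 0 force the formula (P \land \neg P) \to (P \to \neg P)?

Yes

0 \Vdash (P \land \neg P) \to (P \to \neg P) vacuously: no world accessible from 0 forces the antecedent P \land \neg P.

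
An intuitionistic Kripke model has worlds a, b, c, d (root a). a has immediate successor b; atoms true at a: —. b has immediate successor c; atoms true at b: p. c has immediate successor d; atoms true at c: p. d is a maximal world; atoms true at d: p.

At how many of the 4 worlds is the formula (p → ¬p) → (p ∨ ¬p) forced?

4

a: forces it.
b: forces it.
c: forces it.
d: forces it.
Worlds forcing the formula: {a, b, c, d}.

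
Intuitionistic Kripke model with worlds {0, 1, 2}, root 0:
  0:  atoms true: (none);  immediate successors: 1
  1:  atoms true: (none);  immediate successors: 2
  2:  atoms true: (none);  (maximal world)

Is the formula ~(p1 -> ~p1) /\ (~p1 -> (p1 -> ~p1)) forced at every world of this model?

No

Not every world: 0 ||-/- ~(p1 -> ~p1) /\ (~p1 -> (p1 -> ~p1)).
0 ||-/- ~(p1 -> ~p1) /\ (~p1 -> (p1 -> ~p1)) since 0 fails ~(p1 -> ~p1).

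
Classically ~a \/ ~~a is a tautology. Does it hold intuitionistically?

This is the weak law of excluded middle, which is not intuitionistically valid.
A Kripke countermodel: worlds u0, u1, u2; order generated by u0 <= u1, u0 <= u2; atoms true at each world — u0:{}; u1:{a}; u2:{}.
u0 ||-/- ~a \/ ~~a: neither disjunct is forced at u0.
u0 ||-/- ~a since u1 is accessible from u0 and u1 ||- a.
So the root u0 does not force the formula.

No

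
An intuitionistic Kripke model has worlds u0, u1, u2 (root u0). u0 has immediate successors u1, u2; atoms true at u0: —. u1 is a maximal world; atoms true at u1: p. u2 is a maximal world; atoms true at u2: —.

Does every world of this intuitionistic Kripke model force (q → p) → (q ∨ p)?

No

Not every world: u0 ⊮ (q → p) → (q ∨ p).
u0 ⊮ (q → p) → (q ∨ p): already at u0 itself, u0 ⊩ q → p but u0 ⊮ q ∨ p.
u0 ⊮ q ∨ p: neither disjunct is forced at u0.
u0 lacks atom q, so u0 ⊮ q.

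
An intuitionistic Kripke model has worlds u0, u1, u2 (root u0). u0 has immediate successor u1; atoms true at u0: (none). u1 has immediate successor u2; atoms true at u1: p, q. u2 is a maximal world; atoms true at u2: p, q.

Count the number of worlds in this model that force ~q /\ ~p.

0

u0: does not force it — u0 ||-/- ~q /\ ~p since u0 fails ~q.
u1: does not force it — u1 ||-/- ~q /\ ~p since u1 fails ~q.
u2: does not force it.
Worlds forcing the formula: { }.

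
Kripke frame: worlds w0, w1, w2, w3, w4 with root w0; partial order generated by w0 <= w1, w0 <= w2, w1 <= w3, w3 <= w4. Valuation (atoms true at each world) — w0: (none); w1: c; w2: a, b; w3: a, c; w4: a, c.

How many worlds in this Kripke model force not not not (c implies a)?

0

w0: does not force it — w0 does not force not not not (c implies a) since w0 is accessible from w0 and w0 forces not not (c implies a).
w1: does not force it — w1 does not force not not not (c implies a) since w1 is accessible from w1 and w1 forces not not (c implies a).
w2: does not force it.
w3: does not force it.
w4: does not force it.
Worlds forcing the formula: { }.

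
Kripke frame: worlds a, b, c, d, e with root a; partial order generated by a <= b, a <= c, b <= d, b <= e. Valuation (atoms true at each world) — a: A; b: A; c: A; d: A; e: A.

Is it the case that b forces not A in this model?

b does not force not A since b is accessible from b and b forces A.

No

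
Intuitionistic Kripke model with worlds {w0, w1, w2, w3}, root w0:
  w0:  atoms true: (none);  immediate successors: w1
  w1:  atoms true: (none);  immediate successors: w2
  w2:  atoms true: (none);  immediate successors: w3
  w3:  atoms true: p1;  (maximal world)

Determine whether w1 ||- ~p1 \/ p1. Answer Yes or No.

No

w1 ||-/- ~p1 \/ p1: neither disjunct is forced at w1.
w1 ||-/- ~p1 since w3 is accessible from w1 and w3 ||- p1.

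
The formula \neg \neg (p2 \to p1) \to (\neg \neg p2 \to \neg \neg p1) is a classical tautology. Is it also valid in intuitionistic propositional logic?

This is the distribution of double negation over implication, which is intuitionistically derivable.
Assume \neg \neg (p2 \to p1) and \neg \neg p2; suppose \neg p1. Then p2 \to p1 would give \neg p2 (by contraposition), contradicting \neg \neg p2; so \neg (p2 \to p1), contradicting \neg \neg (p2 \to p1). Hence \neg \neg p1.

Yes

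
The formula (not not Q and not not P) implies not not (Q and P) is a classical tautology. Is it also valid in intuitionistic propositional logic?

This is the distribution of double negation over conjunction, which is intuitionistically derivable.
Assume not not Q, not not P, and not (Q and P). From Q we'd get not P (since Q and P is refuted), contradicting not not P; so not Q, contradicting not not Q.

Yes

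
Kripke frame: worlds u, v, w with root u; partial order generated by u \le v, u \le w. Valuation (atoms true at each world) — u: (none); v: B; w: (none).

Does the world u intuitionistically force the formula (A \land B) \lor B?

u \nVdash (A \land B) \lor B: neither disjunct is forced at u.
u \nVdash A \land B since u fails A.

No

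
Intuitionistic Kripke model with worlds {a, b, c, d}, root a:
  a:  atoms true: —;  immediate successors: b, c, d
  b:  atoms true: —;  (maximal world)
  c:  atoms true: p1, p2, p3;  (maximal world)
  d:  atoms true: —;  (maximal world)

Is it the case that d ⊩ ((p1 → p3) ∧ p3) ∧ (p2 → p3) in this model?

No

d ⊮ ((p1 → p3) ∧ p3) ∧ (p2 → p3) since d fails (p1 → p3) ∧ p3.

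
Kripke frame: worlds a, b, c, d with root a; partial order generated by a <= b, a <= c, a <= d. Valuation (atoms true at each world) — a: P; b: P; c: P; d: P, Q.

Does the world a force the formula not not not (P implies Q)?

No

a does not force not not not (P implies Q) since d is accessible from a and d forces not not (P implies Q).
d forces not not (P implies Q): no world accessible from d forces not (P implies Q).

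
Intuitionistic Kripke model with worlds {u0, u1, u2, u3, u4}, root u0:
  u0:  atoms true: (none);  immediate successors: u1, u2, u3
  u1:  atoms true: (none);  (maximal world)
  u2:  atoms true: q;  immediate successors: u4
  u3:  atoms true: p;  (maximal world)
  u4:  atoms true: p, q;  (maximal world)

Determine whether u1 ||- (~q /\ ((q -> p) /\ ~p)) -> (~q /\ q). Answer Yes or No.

No

u1 ||-/- (~q /\ ((q -> p) /\ ~p)) -> (~q /\ q): already at u1 itself, u1 ||- ~q /\ ((q -> p) /\ ~p) but u1 ||-/- ~q /\ q.
u1 ||-/- ~q /\ q since u1 fails q.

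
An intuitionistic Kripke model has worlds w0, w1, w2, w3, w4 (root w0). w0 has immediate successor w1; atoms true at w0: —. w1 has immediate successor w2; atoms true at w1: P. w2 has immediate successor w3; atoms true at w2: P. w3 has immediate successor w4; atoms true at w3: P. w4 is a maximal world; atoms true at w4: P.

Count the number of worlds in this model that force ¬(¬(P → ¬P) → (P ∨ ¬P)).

0

w0: does not force it — w0 ⊮ ¬(¬(P → ¬P) → (P ∨ ¬P)) since w1 is accessible from w0 and w1 ⊩ ¬(P → ¬P) → (P ∨ ¬P).
w1: does not force it.
w2: does not force it.
w3: does not force it.
w4: does not force it.
Worlds forcing the formula: { }.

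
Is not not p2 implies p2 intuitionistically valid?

No

This is double-negation elimination, which is not intuitionistically valid.
A Kripke countermodel: worlds a, b; order generated by a <= b; atoms true at each world — a:{}; b:{p2}.
a does not force not not p2 implies p2: already at a itself, a forces not not p2 but a does not force p2.
a lacks atom p2, so a does not force p2.
So the root a does not force the formula.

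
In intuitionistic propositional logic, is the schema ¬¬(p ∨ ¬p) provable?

Yes

This is the double negation of excluded middle, which is intuitionistically derivable.
Assuming ¬(p ∨ ¬p): from p we'd get p ∨ ¬p, so ¬p; but then p ∨ ¬p again — contradiction. Hence ¬¬(p ∨ ¬p).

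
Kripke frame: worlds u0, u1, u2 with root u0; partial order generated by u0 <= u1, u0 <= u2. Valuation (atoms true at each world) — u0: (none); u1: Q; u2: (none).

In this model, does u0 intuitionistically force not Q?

No

u0 does not force not Q since u1 is accessible from u0 and u1 forces Q.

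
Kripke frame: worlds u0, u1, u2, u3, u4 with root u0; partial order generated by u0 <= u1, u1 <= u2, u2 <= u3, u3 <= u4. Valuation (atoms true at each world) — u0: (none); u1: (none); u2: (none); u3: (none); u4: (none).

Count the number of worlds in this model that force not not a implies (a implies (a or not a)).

5

u0: forces it.
u1: forces it.
u2: forces it.
u3: forces it.
u4: forces it.
Worlds forcing the formula: {u0, u1, u2, u3, u4}.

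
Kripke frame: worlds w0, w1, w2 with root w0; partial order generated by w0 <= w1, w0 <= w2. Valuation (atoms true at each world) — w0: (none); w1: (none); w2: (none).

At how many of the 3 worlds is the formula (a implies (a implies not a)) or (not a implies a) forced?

3

w0: forces it.
w1: forces it.
w2: forces it.
Worlds forcing the formula: {w0, w1, w2}.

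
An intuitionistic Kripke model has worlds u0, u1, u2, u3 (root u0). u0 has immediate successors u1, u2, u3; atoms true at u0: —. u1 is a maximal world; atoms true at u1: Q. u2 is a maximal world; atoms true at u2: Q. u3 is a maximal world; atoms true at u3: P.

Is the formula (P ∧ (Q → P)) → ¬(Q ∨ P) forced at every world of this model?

No

Not every world: u0 ⊮ (P ∧ (Q → P)) → ¬(Q ∨ P).
u0 ⊮ (P ∧ (Q → P)) → ¬(Q ∨ P): at the accessible world u3, u3 ⊩ P ∧ (Q → P) but u3 ⊮ ¬(Q ∨ P).
u3 ⊮ ¬(Q ∨ P) since u3 is accessible from u3 and u3 ⊩ Q ∨ P.
u3 ⊩ Q ∨ P via the disjunct P.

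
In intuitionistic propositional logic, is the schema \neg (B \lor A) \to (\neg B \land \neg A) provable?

Yes

This is a constructively valid De Morgan direction (negated disjunction to conjunction of negations), which is intuitionistically derivable.
From \neg (B \lor A): if B held then B \lor A would, contradiction — so \neg B; similarly \neg A.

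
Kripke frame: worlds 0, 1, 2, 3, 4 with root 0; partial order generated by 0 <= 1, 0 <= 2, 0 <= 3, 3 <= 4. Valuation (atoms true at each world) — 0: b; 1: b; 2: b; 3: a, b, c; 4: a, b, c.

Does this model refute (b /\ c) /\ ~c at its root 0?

0 ||-/- (b /\ c) /\ ~c since 0 fails b /\ c.
So the root 0 does not force (b /\ c) /\ ~c; the model is a countermodel.

Yes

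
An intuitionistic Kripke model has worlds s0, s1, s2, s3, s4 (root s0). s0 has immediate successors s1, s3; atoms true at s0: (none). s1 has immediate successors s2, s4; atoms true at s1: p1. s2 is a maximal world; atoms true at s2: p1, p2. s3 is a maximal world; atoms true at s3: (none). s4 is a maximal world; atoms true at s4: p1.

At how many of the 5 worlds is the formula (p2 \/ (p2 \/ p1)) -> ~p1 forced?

s0: does not force it — s0 ||-/- (p2 \/ (p2 \/ p1)) -> ~p1: at the accessible world s1, s1 ||- p2 \/ (p2 \/ p1) but s1 ||-/- ~p1.
s1: does not force it.
s2: does not force it.
s3: forces it.
s4: does not force it.
Worlds forcing the formula: {s3}.

1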